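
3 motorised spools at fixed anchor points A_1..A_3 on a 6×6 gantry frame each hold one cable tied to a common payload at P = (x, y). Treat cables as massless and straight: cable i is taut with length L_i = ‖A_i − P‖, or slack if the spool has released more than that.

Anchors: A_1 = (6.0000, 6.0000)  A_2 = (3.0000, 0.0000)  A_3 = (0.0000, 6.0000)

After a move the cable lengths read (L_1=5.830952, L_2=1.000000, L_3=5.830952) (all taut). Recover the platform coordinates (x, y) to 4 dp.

circle eqns → linear via eq_j − eq_1; set c_j = A_j·A_j − L_j²
c_1 = 36.0000+36.0000−34.0000 = 38.0000
6.0000·x + 12.0000·y = c_1−c_2 = 30.0000
12.0000·x + 0.0000·y = c_1−c_3 = 36.0000
solve first two rows → x=3.0000, y=1.0000

(3.0000, 1.0000)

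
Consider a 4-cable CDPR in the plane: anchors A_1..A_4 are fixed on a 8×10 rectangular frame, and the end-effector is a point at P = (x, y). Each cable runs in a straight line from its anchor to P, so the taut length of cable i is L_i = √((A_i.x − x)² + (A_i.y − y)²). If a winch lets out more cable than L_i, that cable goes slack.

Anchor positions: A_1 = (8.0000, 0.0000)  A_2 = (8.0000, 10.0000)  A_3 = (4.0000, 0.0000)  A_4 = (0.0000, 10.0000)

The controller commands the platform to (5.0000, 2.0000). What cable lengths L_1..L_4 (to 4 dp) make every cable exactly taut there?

L_1 = √((8.0000−5.0000)² + (0.0000−2.0000)²) = 3.6056
L_2 = √((8.0000−5.0000)² + (10.0000−2.0000)²) = 8.5440
L_3 = √((4.0000−5.0000)² + (0.0000−2.0000)²) = 2.2361
L_4 = √((0.0000−5.0000)² + (10.0000−2.0000)²) = 9.4340

(3.6056, 8.5440, 2.2361, 9.4340)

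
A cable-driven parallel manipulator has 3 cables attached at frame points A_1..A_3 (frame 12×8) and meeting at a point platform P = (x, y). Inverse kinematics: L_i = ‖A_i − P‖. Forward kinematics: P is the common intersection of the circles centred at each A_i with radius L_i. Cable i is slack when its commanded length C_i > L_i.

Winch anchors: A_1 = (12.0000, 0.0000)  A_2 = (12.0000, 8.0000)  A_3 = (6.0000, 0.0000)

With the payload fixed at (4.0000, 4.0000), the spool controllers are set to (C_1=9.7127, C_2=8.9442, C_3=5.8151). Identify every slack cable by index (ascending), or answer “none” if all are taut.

cable 1: √((8.0000)²+(-4.0000)²)=8.9443, C_1=9.7127: slack
cable 2: √((8.0000)²+(4.0000)²)=8.9443, C_2=8.9442: taut
cable 3: √((2.0000)²+(-4.0000)²)=4.4721, C_3=5.8151: slack

1, 3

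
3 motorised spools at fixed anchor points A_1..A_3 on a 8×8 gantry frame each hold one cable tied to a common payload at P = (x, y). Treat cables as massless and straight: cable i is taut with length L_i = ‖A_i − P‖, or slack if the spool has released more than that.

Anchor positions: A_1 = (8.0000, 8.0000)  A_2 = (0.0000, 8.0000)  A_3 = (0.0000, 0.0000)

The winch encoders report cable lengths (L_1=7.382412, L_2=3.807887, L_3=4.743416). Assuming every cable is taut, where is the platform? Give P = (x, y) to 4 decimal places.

(1.5000, 4.5000)

expand ‖A_i−P‖²=L_i² and subtract eq 1 (q_i ≔ ‖A_i‖²−L_i²)
q_1 = 64.0000+64.0000−54.5000 = 73.5000
eq1−eq2 → [16.0000  0.0000]·P = 24.0000
eq1−eq3 → [16.0000  16.0000]·P = 96.0000
2×2 solve → P = (1.5000, 4.5000)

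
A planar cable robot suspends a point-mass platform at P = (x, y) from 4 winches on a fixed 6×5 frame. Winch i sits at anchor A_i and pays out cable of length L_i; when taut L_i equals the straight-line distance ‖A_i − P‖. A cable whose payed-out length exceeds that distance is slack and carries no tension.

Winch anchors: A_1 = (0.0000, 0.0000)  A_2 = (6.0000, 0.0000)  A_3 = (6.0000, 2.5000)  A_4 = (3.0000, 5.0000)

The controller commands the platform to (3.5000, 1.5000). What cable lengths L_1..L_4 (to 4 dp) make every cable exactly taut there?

cable 1: Δx=-3.5000, Δy=-1.5000; L_1 = √(Δx²+Δy²) = 3.8079
cable 2: Δx=2.5000, Δy=-1.5000; L_2 = √(Δx²+Δy²) = 2.9155
cable 3: Δx=2.5000, Δy=1.0000; L_3 = √(Δx²+Δy²) = 2.6926
cable 4: Δx=-0.5000, Δy=3.5000; L_4 = √(Δx²+Δy²) = 3.5355

(3.8079, 2.9155, 2.6926, 3.5355)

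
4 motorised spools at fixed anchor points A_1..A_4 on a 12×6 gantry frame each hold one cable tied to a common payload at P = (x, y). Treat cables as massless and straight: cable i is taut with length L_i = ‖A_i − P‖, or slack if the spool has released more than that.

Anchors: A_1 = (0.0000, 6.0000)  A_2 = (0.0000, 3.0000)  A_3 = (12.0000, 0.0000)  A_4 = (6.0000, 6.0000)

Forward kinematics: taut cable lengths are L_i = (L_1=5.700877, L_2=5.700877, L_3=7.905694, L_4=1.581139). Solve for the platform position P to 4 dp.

(5.5000, 4.5000)

circle eqns → linear via eq_j − eq_1; set c_j = A_j·A_j − L_j²
c_1 = 0.0000+36.0000−32.5000 = 3.5000
0.0000·x + 6.0000·y = c_1−c_2 = 27.0000
-24.0000·x + 12.0000·y = c_1−c_3 = -78.0000
-12.0000·x + 0.0000·y = c_1−c_4 = -66.0000
solve first two rows → x=5.5000, y=4.5000
check cable 4: ‖A_4−P‖² = 2.5000 ≈ L_4² = 2.5000 ✓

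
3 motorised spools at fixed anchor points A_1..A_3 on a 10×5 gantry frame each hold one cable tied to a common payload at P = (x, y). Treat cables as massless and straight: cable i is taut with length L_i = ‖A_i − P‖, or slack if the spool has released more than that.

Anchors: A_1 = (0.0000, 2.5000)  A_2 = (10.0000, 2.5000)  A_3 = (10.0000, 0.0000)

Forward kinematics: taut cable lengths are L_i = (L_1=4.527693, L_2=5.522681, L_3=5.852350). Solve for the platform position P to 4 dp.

circle eqns → linear via eq_j − eq_1; set k_j = A_j·A_j − L_j²
k_1 = 0.0000+6.2500−20.5000 = -14.2500
-20.0000·x + 0.0000·y = k_1−k_2 = -90.0000
-20.0000·x + 5.0000·y = k_1−k_3 = -80.0000
solve first two rows → x=4.5000, y=2.0000

(4.5000, 2.0000)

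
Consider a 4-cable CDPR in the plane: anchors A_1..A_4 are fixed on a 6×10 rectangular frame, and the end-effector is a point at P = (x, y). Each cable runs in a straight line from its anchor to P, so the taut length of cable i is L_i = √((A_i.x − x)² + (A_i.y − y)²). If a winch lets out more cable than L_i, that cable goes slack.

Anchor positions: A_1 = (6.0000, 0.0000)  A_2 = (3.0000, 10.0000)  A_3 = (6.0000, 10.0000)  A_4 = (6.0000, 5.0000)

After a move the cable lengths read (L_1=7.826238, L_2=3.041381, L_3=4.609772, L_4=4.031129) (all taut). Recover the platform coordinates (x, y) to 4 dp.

circle eqns → linear via eq_j − eq_1; set c_j = A_j·A_j − L_j²
c_1 = 36.0000+0.0000−61.2500 = -25.2500
6.0000·x − 20.0000·y = c_1−c_2 = -125.0000
0.0000·x − 20.0000·y = c_1−c_3 = -140.0000
0.0000·x − 10.0000·y = c_1−c_4 = -70.0000
solve first two rows → x=2.5000, y=7.0000
check cable 4: ‖A_4−P‖² = 16.2500 ≈ L_4² = 16.2500 ✓

(2.5000, 7.0000)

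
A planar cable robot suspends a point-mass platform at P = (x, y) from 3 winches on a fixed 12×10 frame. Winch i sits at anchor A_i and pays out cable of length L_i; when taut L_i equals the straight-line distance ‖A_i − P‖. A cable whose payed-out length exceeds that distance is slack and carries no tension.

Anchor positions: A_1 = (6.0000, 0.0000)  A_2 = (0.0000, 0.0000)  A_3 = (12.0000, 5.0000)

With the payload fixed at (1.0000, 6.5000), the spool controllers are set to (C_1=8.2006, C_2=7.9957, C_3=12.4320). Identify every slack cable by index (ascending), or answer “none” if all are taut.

2, 3

cable 1: L_1 = ‖A_1−P‖ = 8.2006;  C_1 = 8.2006 → taut
cable 2: L_2 = ‖A_2−P‖ = 6.5765;  C_2 = 7.9957 → slack
cable 3: L_3 = ‖A_3−P‖ = 11.1018;  C_3 = 12.4320 → slack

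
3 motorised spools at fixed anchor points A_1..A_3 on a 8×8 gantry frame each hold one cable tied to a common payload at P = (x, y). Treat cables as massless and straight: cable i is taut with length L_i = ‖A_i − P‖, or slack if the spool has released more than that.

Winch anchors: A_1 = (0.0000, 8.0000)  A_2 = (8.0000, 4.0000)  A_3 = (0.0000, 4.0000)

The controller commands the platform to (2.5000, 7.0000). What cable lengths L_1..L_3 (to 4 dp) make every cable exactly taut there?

(2.6926, 6.2650, 3.9051)

cable 1: Δx=-2.5000, Δy=1.0000; L_1 = √(Δx²+Δy²) = 2.6926
cable 2: Δx=5.5000, Δy=-3.0000; L_2 = √(Δx²+Δy²) = 6.2650
cable 3: Δx=-2.5000, Δy=-3.0000; L_3 = √(Δx²+Δy²) = 3.9051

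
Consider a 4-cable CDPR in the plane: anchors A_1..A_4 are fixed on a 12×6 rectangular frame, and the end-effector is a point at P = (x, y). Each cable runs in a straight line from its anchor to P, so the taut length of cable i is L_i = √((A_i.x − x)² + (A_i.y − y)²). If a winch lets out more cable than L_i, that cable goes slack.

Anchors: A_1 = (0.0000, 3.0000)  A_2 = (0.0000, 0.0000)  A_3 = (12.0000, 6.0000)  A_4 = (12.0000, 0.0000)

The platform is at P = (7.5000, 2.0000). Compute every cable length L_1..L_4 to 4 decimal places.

L_1: Δ = A_1−P = (-7.5000, 1.0000) → ‖Δ‖ = √57.2500 = 7.5664
L_2: Δ = A_2−P = (-7.5000, -2.0000) → ‖Δ‖ = √60.2500 = 7.7621
L_3: Δ = A_3−P = (4.5000, 4.0000) → ‖Δ‖ = √36.2500 = 6.0208
L_4: Δ = A_4−P = (4.5000, -2.0000) → ‖Δ‖ = √24.2500 = 4.9244

(7.5664, 7.7621, 6.0208, 4.9244)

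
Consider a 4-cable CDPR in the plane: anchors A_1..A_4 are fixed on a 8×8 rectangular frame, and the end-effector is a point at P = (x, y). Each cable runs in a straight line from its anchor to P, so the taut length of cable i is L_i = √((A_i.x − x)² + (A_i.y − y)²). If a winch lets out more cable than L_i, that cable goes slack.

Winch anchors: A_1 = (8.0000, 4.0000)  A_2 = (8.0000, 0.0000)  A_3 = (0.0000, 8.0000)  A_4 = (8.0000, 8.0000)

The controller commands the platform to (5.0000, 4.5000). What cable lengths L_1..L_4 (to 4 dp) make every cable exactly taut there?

(3.0414, 5.4083, 6.1033, 4.6098)

L_1: Δ = A_1−P = (3.0000, -0.5000) → ‖Δ‖ = √9.2500 = 3.0414
L_2: Δ = A_2−P = (3.0000, -4.5000) → ‖Δ‖ = √29.2500 = 5.4083
L_3: Δ = A_3−P = (-5.0000, 3.5000) → ‖Δ‖ = √37.2500 = 6.1033
L_4: Δ = A_4−P = (3.0000, 3.5000) → ‖Δ‖ = √21.2500 = 4.6098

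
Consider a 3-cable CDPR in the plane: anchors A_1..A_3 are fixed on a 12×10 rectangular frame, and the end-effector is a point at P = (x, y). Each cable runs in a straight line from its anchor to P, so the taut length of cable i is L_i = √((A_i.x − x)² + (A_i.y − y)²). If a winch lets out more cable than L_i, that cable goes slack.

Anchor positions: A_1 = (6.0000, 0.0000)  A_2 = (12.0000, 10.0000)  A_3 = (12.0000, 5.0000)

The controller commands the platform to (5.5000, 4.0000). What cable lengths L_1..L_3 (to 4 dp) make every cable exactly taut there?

(4.0311, 8.8459, 6.5765)

L_1: Δ = A_1−P = (0.5000, -4.0000) → ‖Δ‖ = √16.2500 = 4.0311
L_2: Δ = A_2−P = (6.5000, 6.0000) → ‖Δ‖ = √78.2500 = 8.8459
L_3: Δ = A_3−P = (6.5000, 1.0000) → ‖Δ‖ = √43.2500 = 6.5765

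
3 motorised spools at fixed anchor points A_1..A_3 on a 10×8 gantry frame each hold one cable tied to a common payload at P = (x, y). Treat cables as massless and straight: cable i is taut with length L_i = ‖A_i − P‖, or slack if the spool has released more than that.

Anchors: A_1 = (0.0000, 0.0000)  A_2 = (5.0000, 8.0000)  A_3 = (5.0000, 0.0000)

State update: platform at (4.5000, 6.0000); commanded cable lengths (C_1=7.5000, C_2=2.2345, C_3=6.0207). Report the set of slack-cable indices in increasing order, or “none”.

2

cable 1: √((-4.5000)²+(-6.0000)²)=7.5000, C_1=7.5000: taut
cable 2: √((0.5000)²+(2.0000)²)=2.0616, C_2=2.2345: slack
cable 3: √((0.5000)²+(-6.0000)²)=6.0208, C_3=6.0207: taut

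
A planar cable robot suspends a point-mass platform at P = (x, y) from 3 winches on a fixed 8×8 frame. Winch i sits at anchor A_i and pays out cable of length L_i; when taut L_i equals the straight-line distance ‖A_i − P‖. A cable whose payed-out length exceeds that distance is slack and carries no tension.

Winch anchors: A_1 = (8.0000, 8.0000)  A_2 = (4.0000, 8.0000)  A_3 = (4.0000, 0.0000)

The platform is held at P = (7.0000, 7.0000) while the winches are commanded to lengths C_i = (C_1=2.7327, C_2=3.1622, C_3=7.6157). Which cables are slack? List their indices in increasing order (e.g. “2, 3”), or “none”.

cable 1: L_1 = ‖A_1−P‖ = 1.4142;  C_1 = 2.7327 → slack
cable 2: L_2 = ‖A_2−P‖ = 3.1623;  C_2 = 3.1622 → taut
cable 3: L_3 = ‖A_3−P‖ = 7.6158;  C_3 = 7.6157 → taut

1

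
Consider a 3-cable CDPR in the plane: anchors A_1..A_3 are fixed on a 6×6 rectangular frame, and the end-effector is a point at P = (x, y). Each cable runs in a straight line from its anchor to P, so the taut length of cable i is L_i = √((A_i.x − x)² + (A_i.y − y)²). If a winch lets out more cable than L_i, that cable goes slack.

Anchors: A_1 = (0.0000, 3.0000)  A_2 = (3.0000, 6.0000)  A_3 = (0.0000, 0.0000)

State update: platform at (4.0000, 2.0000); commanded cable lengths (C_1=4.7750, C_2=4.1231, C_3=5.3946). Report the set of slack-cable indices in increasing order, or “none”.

1, 3

i=1: geometric 4.1231 vs commanded 4.7750 ⇒ slack
i=2: geometric 4.1231 vs commanded 4.1231 ⇒ taut
i=3: geometric 4.4721 vs commanded 5.3946 ⇒ slack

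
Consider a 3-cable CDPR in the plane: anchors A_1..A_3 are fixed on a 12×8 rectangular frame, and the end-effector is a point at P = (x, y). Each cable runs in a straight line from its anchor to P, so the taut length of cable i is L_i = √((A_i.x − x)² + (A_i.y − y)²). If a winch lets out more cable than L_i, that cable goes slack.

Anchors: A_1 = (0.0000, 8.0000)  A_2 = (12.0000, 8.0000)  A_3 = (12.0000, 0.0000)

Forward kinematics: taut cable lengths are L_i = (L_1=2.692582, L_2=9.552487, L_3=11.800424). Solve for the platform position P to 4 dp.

each cable: (A_i−P)·(A_i−P) = L_i²; let q_i = ‖A_i‖²−L_i²
q_1 = 0.0000+64.0000−7.2500 = 56.7500
row 1: -24.0000x + 0.0000y = -60.0000  (q_2=116.7500)
row 2: -24.0000x + 16.0000y = 52.0000  (q_3=4.7500)
Cramer on rows 1–2 → x = 2.5000, y = 7.0000

(2.5000, 7.0000)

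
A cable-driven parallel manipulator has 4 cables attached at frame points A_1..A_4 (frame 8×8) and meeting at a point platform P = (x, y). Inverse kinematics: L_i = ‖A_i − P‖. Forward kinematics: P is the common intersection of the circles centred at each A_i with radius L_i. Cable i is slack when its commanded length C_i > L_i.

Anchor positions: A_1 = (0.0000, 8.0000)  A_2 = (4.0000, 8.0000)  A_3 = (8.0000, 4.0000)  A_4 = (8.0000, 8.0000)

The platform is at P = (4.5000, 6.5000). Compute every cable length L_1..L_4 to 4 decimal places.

L_1: Δ = A_1−P = (-4.5000, 1.5000) → ‖Δ‖ = √22.5000 = 4.7434
L_2: Δ = A_2−P = (-0.5000, 1.5000) → ‖Δ‖ = √2.5000 = 1.5811
L_3: Δ = A_3−P = (3.5000, -2.5000) → ‖Δ‖ = √18.5000 = 4.3012
L_4: Δ = A_4−P = (3.5000, 1.5000) → ‖Δ‖ = √14.5000 = 3.8079

(4.7434, 1.5811, 4.3012, 3.8079)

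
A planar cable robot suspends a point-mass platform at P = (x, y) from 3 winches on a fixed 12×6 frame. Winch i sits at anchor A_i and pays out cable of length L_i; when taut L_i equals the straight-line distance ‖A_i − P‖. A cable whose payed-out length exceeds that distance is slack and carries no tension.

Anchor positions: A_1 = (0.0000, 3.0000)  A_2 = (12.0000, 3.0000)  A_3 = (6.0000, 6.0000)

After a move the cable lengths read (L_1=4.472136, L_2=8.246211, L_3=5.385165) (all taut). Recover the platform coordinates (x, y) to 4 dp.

circle eqns → linear via eq_j − eq_1; set k_j = A_j·A_j − L_j²
k_1 = 0.0000+9.0000−20.0000 = -11.0000
-24.0000·x + 0.0000·y = k_1−k_2 = -96.0000
-12.0000·x − 6.0000·y = k_1−k_3 = -54.0000
solve first two rows → x=4.0000, y=1.0000

(4.0000, 1.0000)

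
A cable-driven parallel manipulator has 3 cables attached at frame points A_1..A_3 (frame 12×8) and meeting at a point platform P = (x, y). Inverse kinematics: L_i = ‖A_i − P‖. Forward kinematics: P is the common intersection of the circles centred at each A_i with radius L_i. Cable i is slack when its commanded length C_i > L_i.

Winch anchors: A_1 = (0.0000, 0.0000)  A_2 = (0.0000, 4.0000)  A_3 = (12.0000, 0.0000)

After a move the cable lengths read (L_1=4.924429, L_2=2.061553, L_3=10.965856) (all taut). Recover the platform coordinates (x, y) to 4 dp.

each cable: (A_i−P)·(A_i−P) = L_i²; let c_i = ‖A_i‖²−L_i²
c_1 = 0.0000+0.0000−24.2500 = -24.2500
row 1: 0.0000x − 8.0000y = -36.0000  (c_2=11.7500)
row 2: -24.0000x + 0.0000y = -48.0000  (c_3=23.7500)
Cramer on rows 1–2 → x = 2.0000, y = 4.5000

(2.0000, 4.5000)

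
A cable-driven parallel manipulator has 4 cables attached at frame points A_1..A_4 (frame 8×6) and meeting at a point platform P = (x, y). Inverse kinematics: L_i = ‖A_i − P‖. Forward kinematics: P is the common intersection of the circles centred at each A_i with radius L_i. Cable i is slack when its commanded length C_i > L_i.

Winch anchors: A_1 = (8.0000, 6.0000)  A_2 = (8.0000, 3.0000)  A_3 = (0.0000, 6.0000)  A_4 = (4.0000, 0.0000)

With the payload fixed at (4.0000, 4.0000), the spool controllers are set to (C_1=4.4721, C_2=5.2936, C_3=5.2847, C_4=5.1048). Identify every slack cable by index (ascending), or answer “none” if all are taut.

2, 3, 4

cable 1: √((4.0000)²+(2.0000)²)=4.4721, C_1=4.4721: taut
cable 2: √((4.0000)²+(-1.0000)²)=4.1231, C_2=5.2936: slack
cable 3: √((-4.0000)²+(2.0000)²)=4.4721, C_3=5.2847: slack
cable 4: √((0.0000)²+(-4.0000)²)=4.0000, C_4=5.1048: slack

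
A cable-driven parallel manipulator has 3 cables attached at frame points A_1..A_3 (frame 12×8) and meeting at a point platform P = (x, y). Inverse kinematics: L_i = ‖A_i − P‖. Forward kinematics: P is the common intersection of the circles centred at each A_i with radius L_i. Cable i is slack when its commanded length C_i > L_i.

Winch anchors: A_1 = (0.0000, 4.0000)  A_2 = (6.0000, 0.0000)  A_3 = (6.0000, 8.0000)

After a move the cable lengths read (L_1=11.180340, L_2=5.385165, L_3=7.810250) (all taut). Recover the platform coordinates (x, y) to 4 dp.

each cable: (A_i−P)·(A_i−P) = L_i²; let k_i = ‖A_i‖²−L_i²
k_1 = 0.0000+16.0000−125.0000 = -109.0000
row 1: -12.0000x + 8.0000y = -116.0000  (k_2=7.0000)
row 2: -12.0000x − 8.0000y = -148.0000  (k_3=39.0000)
Cramer on rows 1–2 → x = 11.0000, y = 2.0000

(11.0000, 2.0000)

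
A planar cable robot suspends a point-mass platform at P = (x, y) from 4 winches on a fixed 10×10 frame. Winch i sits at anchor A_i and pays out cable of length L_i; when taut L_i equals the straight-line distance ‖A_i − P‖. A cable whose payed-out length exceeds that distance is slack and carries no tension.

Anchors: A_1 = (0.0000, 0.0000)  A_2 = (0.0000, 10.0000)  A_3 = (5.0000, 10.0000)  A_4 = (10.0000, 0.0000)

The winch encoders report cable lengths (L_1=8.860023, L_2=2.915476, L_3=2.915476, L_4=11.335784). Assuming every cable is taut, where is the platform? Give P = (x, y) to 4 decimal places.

expand ‖A_i−P‖²=L_i² and subtract eq 1 (c_i ≔ ‖A_i‖²−L_i²)
c_1 = 0.0000+0.0000−78.5000 = -78.5000
eq1−eq2 → [0.0000  -20.0000]·P = -170.0000
eq1−eq3 → [-10.0000  -20.0000]·P = -195.0000
eq1−eq4 → [-20.0000  0.0000]·P = -50.0000
2×2 solve → P = (2.5000, 8.5000)
check cable 4: ‖A_4−P‖² = 128.5000 ≈ L_4² = 128.5000 ✓

(2.5000, 8.5000)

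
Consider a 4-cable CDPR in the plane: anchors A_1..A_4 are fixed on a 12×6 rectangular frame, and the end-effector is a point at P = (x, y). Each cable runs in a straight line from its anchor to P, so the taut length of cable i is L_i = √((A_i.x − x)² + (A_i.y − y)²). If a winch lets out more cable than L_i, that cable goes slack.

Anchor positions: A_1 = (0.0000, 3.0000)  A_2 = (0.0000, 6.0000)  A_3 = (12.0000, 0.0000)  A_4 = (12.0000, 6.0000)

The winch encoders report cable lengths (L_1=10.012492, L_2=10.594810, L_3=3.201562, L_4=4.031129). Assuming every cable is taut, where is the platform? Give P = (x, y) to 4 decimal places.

(10.0000, 2.5000)

each cable: (A_i−P)·(A_i−P) = L_i²; let c_i = ‖A_i‖²−L_i²
c_1 = 0.0000+9.0000−100.2500 = -91.2500
row 1: 0.0000x − 6.0000y = -15.0000  (c_2=-76.2500)
row 2: -24.0000x + 6.0000y = -225.0000  (c_3=133.7500)
row 3: -24.0000x − 6.0000y = -255.0000  (c_4=163.7500)
Cramer on rows 1–2 → x = 10.0000, y = 2.5000
check cable 4: ‖A_4−P‖² = 16.2500 ≈ L_4² = 16.2500 ✓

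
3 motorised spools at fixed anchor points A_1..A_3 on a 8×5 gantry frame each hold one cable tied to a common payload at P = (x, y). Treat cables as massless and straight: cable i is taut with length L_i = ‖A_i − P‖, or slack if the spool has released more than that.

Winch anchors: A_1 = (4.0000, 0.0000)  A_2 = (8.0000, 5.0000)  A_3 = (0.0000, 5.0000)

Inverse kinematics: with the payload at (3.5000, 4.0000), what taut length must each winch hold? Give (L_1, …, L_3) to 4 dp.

L_1 = √((4.0000−3.5000)² + (0.0000−4.0000)²) = 4.0311
L_2 = √((8.0000−3.5000)² + (5.0000−4.0000)²) = 4.6098
L_3 = √((0.0000−3.5000)² + (5.0000−4.0000)²) = 3.6401

(4.0311, 4.6098, 3.6401)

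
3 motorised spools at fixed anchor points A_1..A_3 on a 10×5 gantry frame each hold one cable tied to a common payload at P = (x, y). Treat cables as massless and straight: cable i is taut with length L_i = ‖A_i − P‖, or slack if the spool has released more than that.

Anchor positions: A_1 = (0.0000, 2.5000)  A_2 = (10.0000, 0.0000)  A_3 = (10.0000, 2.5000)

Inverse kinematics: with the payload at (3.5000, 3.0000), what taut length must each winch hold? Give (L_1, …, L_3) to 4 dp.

(3.5355, 7.1589, 6.5192)

L_1 = √((0.0000−3.5000)² + (2.5000−3.0000)²) = 3.5355
L_2 = √((10.0000−3.5000)² + (0.0000−3.0000)²) = 7.1589
L_3 = √((10.0000−3.5000)² + (2.5000−3.0000)²) = 6.5192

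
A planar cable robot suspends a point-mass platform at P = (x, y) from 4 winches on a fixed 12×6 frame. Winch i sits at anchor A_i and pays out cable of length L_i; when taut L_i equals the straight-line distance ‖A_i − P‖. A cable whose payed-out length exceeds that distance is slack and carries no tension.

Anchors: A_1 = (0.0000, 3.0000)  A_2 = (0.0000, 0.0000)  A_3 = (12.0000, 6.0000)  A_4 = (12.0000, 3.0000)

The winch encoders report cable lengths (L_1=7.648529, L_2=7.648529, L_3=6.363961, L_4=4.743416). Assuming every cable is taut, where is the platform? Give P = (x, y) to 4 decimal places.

expand ‖A_i−P‖²=L_i² and subtract eq 1 (k_i ≔ ‖A_i‖²−L_i²)
k_1 = 0.0000+9.0000−58.5000 = -49.5000
eq1−eq2 → [0.0000  6.0000]·P = 9.0000
eq1−eq3 → [-24.0000  -6.0000]·P = -189.0000
eq1−eq4 → [-24.0000  0.0000]·P = -180.0000
2×2 solve → P = (7.5000, 1.5000)
check cable 4: ‖A_4−P‖² = 22.5000 ≈ L_4² = 22.5000 ✓

(7.5000, 1.5000)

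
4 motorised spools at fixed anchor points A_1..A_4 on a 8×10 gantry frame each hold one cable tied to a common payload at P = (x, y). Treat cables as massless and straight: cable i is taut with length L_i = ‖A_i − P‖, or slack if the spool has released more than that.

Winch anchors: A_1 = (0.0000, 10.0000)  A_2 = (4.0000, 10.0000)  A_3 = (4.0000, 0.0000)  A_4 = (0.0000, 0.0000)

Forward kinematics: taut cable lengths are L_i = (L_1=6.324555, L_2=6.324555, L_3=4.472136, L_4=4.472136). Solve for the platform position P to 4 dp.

expand ‖A_i−P‖²=L_i² and subtract eq 1 (q_i ≔ ‖A_i‖²−L_i²)
q_1 = 0.0000+100.0000−40.0000 = 60.0000
eq1−eq2 → [-8.0000  0.0000]·P = -16.0000
eq1−eq3 → [-8.0000  20.0000]·P = 64.0000
eq1−eq4 → [0.0000  20.0000]·P = 80.0000
2×2 solve → P = (2.0000, 4.0000)
check cable 4: ‖A_4−P‖² = 20.0000 ≈ L_4² = 20.0000 ✓

(2.0000, 4.0000)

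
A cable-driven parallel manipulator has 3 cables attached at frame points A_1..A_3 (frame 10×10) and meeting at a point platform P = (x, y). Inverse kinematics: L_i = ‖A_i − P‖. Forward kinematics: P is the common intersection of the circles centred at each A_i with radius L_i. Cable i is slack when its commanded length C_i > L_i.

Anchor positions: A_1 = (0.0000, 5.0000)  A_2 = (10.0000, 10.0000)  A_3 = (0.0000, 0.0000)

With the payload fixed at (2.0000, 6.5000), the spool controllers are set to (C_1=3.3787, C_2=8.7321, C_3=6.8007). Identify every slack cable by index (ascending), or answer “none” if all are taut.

1

cable 1: L_1 = ‖A_1−P‖ = 2.5000;  C_1 = 3.3787 → slack
cable 2: L_2 = ‖A_2−P‖ = 8.7321;  C_2 = 8.7321 → taut
cable 3: L_3 = ‖A_3−P‖ = 6.8007;  C_3 = 6.8007 → taut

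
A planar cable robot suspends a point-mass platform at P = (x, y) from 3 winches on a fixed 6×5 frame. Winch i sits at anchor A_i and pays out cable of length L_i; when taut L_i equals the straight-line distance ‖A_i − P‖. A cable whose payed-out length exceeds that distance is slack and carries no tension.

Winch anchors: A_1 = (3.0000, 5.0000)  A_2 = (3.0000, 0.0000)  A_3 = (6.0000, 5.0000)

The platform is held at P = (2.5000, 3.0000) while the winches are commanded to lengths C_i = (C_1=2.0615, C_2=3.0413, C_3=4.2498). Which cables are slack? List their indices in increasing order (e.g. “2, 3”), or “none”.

3

cable 1: L_1 = ‖A_1−P‖ = 2.0616;  C_1 = 2.0615 → taut
cable 2: L_2 = ‖A_2−P‖ = 3.0414;  C_2 = 3.0413 → taut
cable 3: L_3 = ‖A_3−P‖ = 4.0311;  C_3 = 4.2498 → slack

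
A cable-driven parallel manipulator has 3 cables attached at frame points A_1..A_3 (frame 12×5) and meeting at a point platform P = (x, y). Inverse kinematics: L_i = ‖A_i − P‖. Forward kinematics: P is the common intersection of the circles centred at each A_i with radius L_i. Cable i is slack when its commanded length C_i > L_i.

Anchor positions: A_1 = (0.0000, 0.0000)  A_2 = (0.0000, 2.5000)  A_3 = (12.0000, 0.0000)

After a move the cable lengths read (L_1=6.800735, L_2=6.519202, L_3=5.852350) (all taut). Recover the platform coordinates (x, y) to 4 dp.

(6.5000, 2.0000)

circle eqns → linear via eq_j − eq_1; set k_j = A_j·A_j − L_j²
k_1 = 0.0000+0.0000−46.2500 = -46.2500
0.0000·x − 5.0000·y = k_1−k_2 = -10.0000
-24.0000·x + 0.0000·y = k_1−k_3 = -156.0000
solve first two rows → x=6.5000, y=2.0000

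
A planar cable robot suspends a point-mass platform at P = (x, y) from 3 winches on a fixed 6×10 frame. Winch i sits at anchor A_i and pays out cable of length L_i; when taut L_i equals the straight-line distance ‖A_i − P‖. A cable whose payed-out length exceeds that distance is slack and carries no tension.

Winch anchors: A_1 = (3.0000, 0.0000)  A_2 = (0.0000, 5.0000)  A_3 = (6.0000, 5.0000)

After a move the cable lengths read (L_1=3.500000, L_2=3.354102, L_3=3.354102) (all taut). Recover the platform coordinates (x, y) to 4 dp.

expand ‖A_i−P‖²=L_i² and subtract eq 1 (k_i ≔ ‖A_i‖²−L_i²)
k_1 = 9.0000+0.0000−12.2500 = -3.2500
eq1−eq2 → [6.0000  -10.0000]·P = -17.0000
eq1−eq3 → [-6.0000  -10.0000]·P = -53.0000
2×2 solve → P = (3.0000, 3.5000)

(3.0000, 3.5000)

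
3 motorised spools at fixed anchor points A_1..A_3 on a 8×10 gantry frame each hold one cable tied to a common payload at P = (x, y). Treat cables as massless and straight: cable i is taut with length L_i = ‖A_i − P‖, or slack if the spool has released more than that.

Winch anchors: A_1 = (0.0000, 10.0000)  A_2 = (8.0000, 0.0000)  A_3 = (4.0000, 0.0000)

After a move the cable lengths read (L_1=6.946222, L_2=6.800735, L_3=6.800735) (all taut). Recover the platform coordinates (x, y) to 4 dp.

expand ‖A_i−P‖²=L_i² and subtract eq 1 (q_i ≔ ‖A_i‖²−L_i²)
q_1 = 0.0000+100.0000−48.2500 = 51.7500
eq1−eq2 → [-16.0000  20.0000]·P = 34.0000
eq1−eq3 → [-8.0000  20.0000]·P = 82.0000
2×2 solve → P = (6.0000, 6.5000)

(6.0000, 6.5000)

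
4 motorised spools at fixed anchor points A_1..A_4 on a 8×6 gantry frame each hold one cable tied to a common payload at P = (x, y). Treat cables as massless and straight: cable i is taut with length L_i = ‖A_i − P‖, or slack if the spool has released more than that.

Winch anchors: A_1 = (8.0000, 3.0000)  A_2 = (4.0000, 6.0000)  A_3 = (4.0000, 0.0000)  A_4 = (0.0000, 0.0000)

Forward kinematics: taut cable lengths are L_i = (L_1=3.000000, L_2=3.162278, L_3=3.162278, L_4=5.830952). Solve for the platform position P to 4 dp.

expand ‖A_i−P‖²=L_i² and subtract eq 1 (c_i ≔ ‖A_i‖²−L_i²)
c_1 = 64.0000+9.0000−9.0000 = 64.0000
eq1−eq2 → [8.0000  -6.0000]·P = 22.0000
eq1−eq3 → [8.0000  6.0000]·P = 58.0000
eq1−eq4 → [16.0000  6.0000]·P = 98.0000
2×2 solve → P = (5.0000, 3.0000)
check cable 4: ‖A_4−P‖² = 34.0000 ≈ L_4² = 34.0000 ✓

(5.0000, 3.0000)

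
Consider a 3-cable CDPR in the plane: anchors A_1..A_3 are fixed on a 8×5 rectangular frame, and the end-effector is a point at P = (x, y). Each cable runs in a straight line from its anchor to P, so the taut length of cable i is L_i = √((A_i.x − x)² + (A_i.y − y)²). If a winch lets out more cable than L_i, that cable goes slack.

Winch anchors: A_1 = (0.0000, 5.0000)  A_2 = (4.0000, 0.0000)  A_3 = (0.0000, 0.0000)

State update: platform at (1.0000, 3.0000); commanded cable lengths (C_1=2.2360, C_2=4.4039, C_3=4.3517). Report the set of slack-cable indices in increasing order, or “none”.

cable 1: L_1 = ‖A_1−P‖ = 2.2361;  C_1 = 2.2360 → taut
cable 2: L_2 = ‖A_2−P‖ = 4.2426;  C_2 = 4.4039 → slack
cable 3: L_3 = ‖A_3−P‖ = 3.1623;  C_3 = 4.3517 → slack

2, 3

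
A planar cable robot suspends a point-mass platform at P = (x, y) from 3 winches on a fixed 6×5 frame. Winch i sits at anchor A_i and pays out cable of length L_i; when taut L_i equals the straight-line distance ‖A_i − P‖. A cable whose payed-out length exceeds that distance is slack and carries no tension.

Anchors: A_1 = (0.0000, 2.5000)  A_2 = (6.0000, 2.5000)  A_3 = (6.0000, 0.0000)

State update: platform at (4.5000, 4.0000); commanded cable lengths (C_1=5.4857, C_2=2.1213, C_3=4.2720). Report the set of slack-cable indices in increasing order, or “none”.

1

i=1: geometric 4.7434 vs commanded 5.4857 ⇒ slack
i=2: geometric 2.1213 vs commanded 2.1213 ⇒ taut
i=3: geometric 4.2720 vs commanded 4.2720 ⇒ taut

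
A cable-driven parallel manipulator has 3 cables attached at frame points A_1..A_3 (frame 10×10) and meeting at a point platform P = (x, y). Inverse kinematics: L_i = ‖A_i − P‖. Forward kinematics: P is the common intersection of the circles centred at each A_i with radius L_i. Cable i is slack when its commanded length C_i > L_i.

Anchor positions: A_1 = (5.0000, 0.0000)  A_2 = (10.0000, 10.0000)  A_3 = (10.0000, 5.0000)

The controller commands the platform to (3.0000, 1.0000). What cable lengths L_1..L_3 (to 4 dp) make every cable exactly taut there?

(2.2361, 11.4018, 8.0623)

L_1 = √((5.0000−3.0000)² + (0.0000−1.0000)²) = 2.2361
L_2 = √((10.0000−3.0000)² + (10.0000−1.0000)²) = 11.4018
L_3 = √((10.0000−3.0000)² + (5.0000−1.0000)²) = 8.0623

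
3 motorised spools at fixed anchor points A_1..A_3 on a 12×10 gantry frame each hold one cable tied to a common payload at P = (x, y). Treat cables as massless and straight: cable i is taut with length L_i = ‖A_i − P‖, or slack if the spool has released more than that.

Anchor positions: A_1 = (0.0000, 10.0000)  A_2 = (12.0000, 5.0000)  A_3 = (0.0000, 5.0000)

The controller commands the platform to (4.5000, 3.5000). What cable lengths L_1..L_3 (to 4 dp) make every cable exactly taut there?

L_1: Δ = A_1−P = (-4.5000, 6.5000) → ‖Δ‖ = √62.5000 = 7.9057
L_2: Δ = A_2−P = (7.5000, 1.5000) → ‖Δ‖ = √58.5000 = 7.6485
L_3: Δ = A_3−P = (-4.5000, 1.5000) → ‖Δ‖ = √22.5000 = 4.7434

(7.9057, 7.6485, 4.7434)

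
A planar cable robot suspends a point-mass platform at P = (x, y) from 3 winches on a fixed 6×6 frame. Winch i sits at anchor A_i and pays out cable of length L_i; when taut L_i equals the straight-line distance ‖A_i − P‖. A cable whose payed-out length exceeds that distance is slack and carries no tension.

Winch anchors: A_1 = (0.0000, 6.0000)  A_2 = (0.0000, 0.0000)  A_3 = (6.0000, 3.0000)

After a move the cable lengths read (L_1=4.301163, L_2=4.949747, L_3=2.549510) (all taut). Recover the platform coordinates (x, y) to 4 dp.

(3.5000, 3.5000)

circle eqns → linear via eq_j − eq_1; set q_j = A_j·A_j − L_j²
q_1 = 0.0000+36.0000−18.5000 = 17.5000
0.0000·x + 12.0000·y = q_1−q_2 = 42.0000
-12.0000·x + 6.0000·y = q_1−q_3 = -21.0000
solve first two rows → x=3.5000, y=3.5000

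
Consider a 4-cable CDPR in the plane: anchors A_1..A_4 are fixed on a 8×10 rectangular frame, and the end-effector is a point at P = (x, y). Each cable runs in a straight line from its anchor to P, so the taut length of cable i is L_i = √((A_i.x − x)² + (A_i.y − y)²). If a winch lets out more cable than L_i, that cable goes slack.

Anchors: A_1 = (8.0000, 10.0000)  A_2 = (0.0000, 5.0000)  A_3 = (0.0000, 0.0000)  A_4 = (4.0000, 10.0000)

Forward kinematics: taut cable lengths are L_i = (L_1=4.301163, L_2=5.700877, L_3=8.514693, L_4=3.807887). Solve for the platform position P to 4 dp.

(5.5000, 6.5000)

each cable: (A_i−P)·(A_i−P) = L_i²; let c_i = ‖A_i‖²−L_i²
c_1 = 64.0000+100.0000−18.5000 = 145.5000
row 1: 16.0000x + 10.0000y = 153.0000  (c_2=-7.5000)
row 2: 16.0000x + 20.0000y = 218.0000  (c_3=-72.5000)
row 3: 8.0000x + 0.0000y = 44.0000  (c_4=101.5000)
Cramer on rows 1–2 → x = 5.5000, y = 6.5000
check cable 4: ‖A_4−P‖² = 14.5000 ≈ L_4² = 14.5000 ✓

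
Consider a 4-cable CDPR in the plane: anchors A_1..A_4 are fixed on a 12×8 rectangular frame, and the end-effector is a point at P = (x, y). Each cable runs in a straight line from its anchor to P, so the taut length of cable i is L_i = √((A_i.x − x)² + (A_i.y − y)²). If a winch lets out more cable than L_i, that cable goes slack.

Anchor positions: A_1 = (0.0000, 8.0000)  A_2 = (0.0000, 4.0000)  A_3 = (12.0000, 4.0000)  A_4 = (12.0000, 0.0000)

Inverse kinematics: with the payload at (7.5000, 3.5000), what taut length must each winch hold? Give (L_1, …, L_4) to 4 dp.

L_1 = √((0.0000−7.5000)² + (8.0000−3.5000)²) = 8.7464
L_2 = √((0.0000−7.5000)² + (4.0000−3.5000)²) = 7.5166
L_3 = √((12.0000−7.5000)² + (4.0000−3.5000)²) = 4.5277
L_4 = √((12.0000−7.5000)² + (0.0000−3.5000)²) = 5.7009

(8.7464, 7.5166, 4.5277, 5.7009)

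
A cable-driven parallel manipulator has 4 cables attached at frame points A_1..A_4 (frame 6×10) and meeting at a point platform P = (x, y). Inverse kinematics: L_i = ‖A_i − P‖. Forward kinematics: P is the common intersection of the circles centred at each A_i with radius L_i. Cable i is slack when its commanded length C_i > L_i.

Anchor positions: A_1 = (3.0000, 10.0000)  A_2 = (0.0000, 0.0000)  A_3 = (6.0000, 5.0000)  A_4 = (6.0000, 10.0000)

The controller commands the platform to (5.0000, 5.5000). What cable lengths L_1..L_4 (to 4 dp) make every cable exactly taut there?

(4.9244, 7.4330, 1.1180, 4.6098)

L_1: Δ = A_1−P = (-2.0000, 4.5000) → ‖Δ‖ = √24.2500 = 4.9244
L_2: Δ = A_2−P = (-5.0000, -5.5000) → ‖Δ‖ = √55.2500 = 7.4330
L_3: Δ = A_3−P = (1.0000, -0.5000) → ‖Δ‖ = √1.2500 = 1.1180
L_4: Δ = A_4−P = (1.0000, 4.5000) → ‖Δ‖ = √21.2500 = 4.6098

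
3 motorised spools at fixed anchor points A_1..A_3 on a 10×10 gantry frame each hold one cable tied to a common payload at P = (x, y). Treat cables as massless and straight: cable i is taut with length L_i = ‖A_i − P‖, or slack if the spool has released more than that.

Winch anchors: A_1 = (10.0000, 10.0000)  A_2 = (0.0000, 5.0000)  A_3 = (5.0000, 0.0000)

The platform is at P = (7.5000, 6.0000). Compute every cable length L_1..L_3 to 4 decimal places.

cable 1: Δx=2.5000, Δy=4.0000; L_1 = √(Δx²+Δy²) = 4.7170
cable 2: Δx=-7.5000, Δy=-1.0000; L_2 = √(Δx²+Δy²) = 7.5664
cable 3: Δx=-2.5000, Δy=-6.0000; L_3 = √(Δx²+Δy²) = 6.5000

(4.7170, 7.5664, 6.5000)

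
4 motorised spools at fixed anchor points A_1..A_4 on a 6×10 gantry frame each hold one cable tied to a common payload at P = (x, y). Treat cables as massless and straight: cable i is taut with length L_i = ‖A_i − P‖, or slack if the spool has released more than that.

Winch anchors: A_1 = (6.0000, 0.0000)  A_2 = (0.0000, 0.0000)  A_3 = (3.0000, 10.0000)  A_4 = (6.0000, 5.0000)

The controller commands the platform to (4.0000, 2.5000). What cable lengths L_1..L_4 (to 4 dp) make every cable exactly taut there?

cable 1: Δx=2.0000, Δy=-2.5000; L_1 = √(Δx²+Δy²) = 3.2016
cable 2: Δx=-4.0000, Δy=-2.5000; L_2 = √(Δx²+Δy²) = 4.7170
cable 3: Δx=-1.0000, Δy=7.5000; L_3 = √(Δx²+Δy²) = 7.5664
cable 4: Δx=2.0000, Δy=2.5000; L_4 = √(Δx²+Δy²) = 3.2016

(3.2016, 4.7170, 7.5664, 3.2016)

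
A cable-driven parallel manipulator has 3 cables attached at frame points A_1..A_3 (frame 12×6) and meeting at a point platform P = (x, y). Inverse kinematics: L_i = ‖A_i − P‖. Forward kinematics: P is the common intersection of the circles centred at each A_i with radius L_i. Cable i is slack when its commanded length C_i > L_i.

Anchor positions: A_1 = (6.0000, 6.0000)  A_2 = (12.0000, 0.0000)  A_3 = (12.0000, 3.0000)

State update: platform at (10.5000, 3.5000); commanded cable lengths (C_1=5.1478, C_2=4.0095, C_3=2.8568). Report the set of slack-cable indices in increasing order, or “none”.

2, 3

i=1: geometric 5.1478 vs commanded 5.1478 ⇒ taut
i=2: geometric 3.8079 vs commanded 4.0095 ⇒ slack
i=3: geometric 1.5811 vs commanded 2.8568 ⇒ slack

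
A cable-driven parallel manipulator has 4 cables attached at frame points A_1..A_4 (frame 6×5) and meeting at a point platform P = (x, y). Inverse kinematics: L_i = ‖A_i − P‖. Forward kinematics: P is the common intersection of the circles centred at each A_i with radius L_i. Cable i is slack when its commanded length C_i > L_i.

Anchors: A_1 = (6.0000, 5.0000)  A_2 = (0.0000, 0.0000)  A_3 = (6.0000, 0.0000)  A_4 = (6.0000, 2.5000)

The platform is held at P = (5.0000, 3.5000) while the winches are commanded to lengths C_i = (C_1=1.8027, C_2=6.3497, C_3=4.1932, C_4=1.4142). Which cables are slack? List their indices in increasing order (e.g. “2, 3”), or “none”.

cable 1: √((1.0000)²+(1.5000)²)=1.8028, C_1=1.8027: taut
cable 2: √((-5.0000)²+(-3.5000)²)=6.1033, C_2=6.3497: slack
cable 3: √((1.0000)²+(-3.5000)²)=3.6401, C_3=4.1932: slack
cable 4: √((1.0000)²+(-1.0000)²)=1.4142, C_4=1.4142: taut

2, 3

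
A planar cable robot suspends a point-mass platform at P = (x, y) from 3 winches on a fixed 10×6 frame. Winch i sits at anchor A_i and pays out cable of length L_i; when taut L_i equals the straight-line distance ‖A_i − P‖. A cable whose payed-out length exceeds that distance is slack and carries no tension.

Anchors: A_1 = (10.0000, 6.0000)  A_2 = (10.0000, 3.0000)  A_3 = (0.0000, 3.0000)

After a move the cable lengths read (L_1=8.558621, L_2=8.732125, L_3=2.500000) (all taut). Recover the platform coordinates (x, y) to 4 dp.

(1.5000, 5.0000)

circle eqns → linear via eq_j − eq_1; set q_j = A_j·A_j − L_j²
q_1 = 100.0000+36.0000−73.2500 = 62.7500
0.0000·x + 6.0000·y = q_1−q_2 = 30.0000
20.0000·x + 6.0000·y = q_1−q_3 = 60.0000
solve first two rows → x=1.5000, y=5.0000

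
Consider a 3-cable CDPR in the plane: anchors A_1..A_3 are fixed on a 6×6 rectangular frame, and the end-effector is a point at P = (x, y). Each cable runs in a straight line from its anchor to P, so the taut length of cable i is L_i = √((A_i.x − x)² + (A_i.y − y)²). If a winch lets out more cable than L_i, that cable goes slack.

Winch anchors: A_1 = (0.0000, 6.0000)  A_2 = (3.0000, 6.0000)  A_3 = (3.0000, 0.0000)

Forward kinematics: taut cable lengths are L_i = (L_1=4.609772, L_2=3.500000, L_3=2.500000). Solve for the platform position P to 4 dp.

(3.0000, 2.5000)

expand ‖A_i−P‖²=L_i² and subtract eq 1 (k_i ≔ ‖A_i‖²−L_i²)
k_1 = 0.0000+36.0000−21.2500 = 14.7500
eq1−eq2 → [-6.0000  0.0000]·P = -18.0000
eq1−eq3 → [-6.0000  12.0000]·P = 12.0000
2×2 solve → P = (3.0000, 2.5000)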